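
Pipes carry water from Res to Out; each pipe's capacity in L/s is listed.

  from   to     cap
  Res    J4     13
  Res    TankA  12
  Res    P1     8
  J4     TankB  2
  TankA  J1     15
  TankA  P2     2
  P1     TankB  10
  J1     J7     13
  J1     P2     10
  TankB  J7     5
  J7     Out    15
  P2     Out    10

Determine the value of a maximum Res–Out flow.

Augment Res→TankA→P2→Out: bottleneck 2, flow now 2.
Augment Res→J4→TankB→J7→Out: bottleneck 2, flow now 4.
Augment Res→TankA→J1→J7→Out: bottleneck 10, flow now 14.
Augment Res→P1→TankB→J7→Out: bottleneck 3, flow now 17.
No augmenting path remains; maximum flow = 17.
In the residual graph, reachable from Res: {Res, J4, P1, TankB}.
Min-cut edges: Res→TankA (12), TankB→J7 (5); capacity 12 + 5 = 17.
This cut is saturated, so no flow can exceed 17.

17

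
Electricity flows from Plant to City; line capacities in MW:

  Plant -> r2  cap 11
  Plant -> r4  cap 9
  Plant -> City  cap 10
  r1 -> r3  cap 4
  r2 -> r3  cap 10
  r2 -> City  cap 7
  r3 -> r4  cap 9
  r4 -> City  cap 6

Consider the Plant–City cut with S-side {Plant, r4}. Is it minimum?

Given cut capacity: 11 + 10 + 6 = 27.
Augment Plant→City: bottleneck 10, flow now 10.
Augment Plant→r2→City: bottleneck 7, flow now 17.
Augment Plant→r4→City: bottleneck 6, flow now 23.
No augmenting path remains; maximum flow = 23.
In the residual graph, reachable from Plant: {Plant, r2, r3, r4}.
Min-cut edges: Plant→City (10), r2→City (7), r4→City (6); capacity 10 + 7 + 6 = 23.
Cut capacity 27 exceeds the max flow 23, so it is not minimum.

No — its capacity is 27, but the minimum cut has capacity 23.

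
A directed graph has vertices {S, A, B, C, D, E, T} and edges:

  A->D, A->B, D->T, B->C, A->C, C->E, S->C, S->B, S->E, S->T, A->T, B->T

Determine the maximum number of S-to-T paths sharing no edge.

Assign every edge capacity 1; by Menger, the answer equals the max flow.
Path S→T (+1); total 1.
Path S→B→T (+1); total 2.
No residual S→T path; max flow = 2.
Certifying cut of size 2: {S→B, S→T}.

2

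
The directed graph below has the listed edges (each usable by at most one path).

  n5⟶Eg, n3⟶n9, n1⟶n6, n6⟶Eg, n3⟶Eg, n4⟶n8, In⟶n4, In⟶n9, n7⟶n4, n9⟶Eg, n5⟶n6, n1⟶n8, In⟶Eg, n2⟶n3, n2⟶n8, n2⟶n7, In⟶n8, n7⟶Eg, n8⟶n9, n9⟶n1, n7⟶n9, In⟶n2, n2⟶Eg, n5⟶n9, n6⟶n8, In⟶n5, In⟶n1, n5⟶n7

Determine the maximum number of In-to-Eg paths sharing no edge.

Assign every edge capacity 1; by Menger, the answer equals the max flow.
Path In→Eg (+1); total 1.
Path In→n2→Eg (+1); total 2.
Path In→n5→Eg (+1); total 3.
Path In→n9→Eg (+1); total 4.
Path In→n1→n6→Eg (+1); total 5.
No residual In→Eg path; max flow = 5.
Certifying cut of size 5: {In→Eg, In→n2, In→n5, n1→n6, n9→Eg}.

5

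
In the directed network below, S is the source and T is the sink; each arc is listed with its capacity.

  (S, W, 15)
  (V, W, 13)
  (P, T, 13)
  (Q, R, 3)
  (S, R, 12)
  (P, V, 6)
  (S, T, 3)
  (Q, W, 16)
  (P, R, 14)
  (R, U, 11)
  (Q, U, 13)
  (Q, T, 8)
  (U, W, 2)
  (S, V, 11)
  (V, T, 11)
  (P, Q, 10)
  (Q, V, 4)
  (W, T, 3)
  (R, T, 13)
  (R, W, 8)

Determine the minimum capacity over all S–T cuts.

Augment S→T: bottleneck 3, flow now 3.
Augment S→R→T: bottleneck 12, flow now 15.
Augment S→V→T: bottleneck 11, flow now 26.
Augment S→W→T: bottleneck 3, flow now 29.
No augmenting path remains; maximum flow = 29.
By max-flow min-cut, the minimum cut capacity equals the max flow.
In the residual graph, reachable from S: {S, W}.
Min-cut edges: S→R (12), S→V (11), S→T (3), W→T (3); capacity 12 + 11 + 3 + 3 = 29.

29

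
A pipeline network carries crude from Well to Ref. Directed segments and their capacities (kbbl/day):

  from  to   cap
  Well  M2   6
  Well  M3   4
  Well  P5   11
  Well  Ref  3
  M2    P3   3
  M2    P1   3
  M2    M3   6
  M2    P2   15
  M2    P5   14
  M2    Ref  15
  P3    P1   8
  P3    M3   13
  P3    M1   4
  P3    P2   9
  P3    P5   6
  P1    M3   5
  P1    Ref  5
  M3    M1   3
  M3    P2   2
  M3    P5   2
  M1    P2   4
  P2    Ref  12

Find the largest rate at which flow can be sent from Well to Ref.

Augment Well→Ref: bottleneck 3, flow now 3.
Augment Well→M2→Ref: bottleneck 6, flow now 9.
Augment Well→M3→P2→Ref: bottleneck 2, flow now 11.
Augment Well→M3→M1→P2→Ref: bottleneck 2, flow now 13.
No augmenting path remains; maximum flow = 13.
In the residual graph, reachable from Well: {Well, P5}.
Min-cut edges: Well→M2 (6), Well→M3 (4), Well→Ref (3); capacity 6 + 4 + 3 = 13.
This cut is saturated, so no flow can exceed 13.

13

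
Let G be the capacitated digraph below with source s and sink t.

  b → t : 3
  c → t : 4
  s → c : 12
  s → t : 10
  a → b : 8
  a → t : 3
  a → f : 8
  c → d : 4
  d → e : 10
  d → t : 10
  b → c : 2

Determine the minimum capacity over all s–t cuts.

Augment s→t: bottleneck 10, flow now 10.
Augment s→c→t: bottleneck 4, flow now 14.
Augment s→c→d→t: bottleneck 4, flow now 18.
No augmenting path remains; maximum flow = 18.
By max-flow min-cut, the minimum cut capacity equals the max flow.
In the residual graph, reachable from s: {s, c}.
Min-cut edges: s→t (10), c→d (4), c→t (4); capacity 10 + 4 + 4 = 18.

18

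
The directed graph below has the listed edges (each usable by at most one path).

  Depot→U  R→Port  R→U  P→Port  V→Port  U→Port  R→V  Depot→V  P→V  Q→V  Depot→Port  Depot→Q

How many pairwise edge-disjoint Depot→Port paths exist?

Assign every edge capacity 1; by Menger, the answer equals the max flow.
Path Depot→Port (+1); total 1.
Path Depot→U→Port (+1); total 2.
Path Depot→V→Port (+1); total 3.
No residual Depot→Port path; max flow = 3.
Certifying cut of size 3: {Depot→Port, Depot→U, V→Port}.

3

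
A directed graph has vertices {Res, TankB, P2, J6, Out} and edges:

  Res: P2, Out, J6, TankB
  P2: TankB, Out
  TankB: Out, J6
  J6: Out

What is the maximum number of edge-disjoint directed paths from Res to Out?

Assign every edge capacity 1; by Menger, the answer equals the max flow.
Path Res→Out (+1); total 1.
Path Res→TankB→Out (+1); total 2.
Path Res→P2→Out (+1); total 3.
Path Res→J6→Out (+1); total 4.
No residual Res→Out path; max flow = 4.
Certifying cut of size 4: {Res→J6, Res→Out, Res→P2, Res→TankB}.

4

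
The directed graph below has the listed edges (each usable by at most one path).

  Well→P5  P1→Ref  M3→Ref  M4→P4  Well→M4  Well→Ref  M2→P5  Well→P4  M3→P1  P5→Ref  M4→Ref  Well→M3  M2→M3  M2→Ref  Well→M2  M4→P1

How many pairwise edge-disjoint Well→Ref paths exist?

5

Assign every edge capacity 1; by Menger, the answer equals the max flow.
Path Well→Ref (+1); total 1.
Path Well→M2→Ref (+1); total 2.
Path Well→P5→Ref (+1); total 3.
Path Well→M3→Ref (+1); total 4.
Path Well→M4→Ref (+1); total 5.
No residual Well→Ref path; max flow = 5.
Certifying cut of size 5: {Well→M2, Well→M3, Well→M4, Well→P5, Well→Ref}.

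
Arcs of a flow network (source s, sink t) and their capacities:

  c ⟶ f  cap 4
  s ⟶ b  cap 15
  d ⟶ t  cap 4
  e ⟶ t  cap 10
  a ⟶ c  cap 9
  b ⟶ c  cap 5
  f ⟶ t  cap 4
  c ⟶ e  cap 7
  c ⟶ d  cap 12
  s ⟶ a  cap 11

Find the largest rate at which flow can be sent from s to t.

14

Augment s→a→c→d→t: bottleneck 4, flow now 4.
Augment s→a→c→e→t: bottleneck 5, flow now 9.
Augment s→b→c→e→t: bottleneck 2, flow now 11.
Augment s→b→c→f→t: bottleneck 3, flow now 14.
No augmenting path remains; maximum flow = 14.
In the residual graph, reachable from s: {s, a, b}.
Min-cut edges: a→c (9), b→c (5); capacity 9 + 5 = 14.
This cut is saturated, so no flow can exceed 14.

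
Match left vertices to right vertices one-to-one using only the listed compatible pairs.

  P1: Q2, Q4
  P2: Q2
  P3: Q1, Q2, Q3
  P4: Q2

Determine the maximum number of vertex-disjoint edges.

Unit-capacity flow: source→left, listed edges, right→sink; max matching = max flow.
Augmenting path P1→Q2 (+1); matched 1.
Augmenting path P3→Q1 (+1); matched 2.
Augmenting path P2→Q2→P1→Q4 (+1); matched 3.
No augmenting path remains; maximum matching = 3.
König certificate: {P1, P3, Q2} is a vertex cover of size 3 (every listed pair touches it), so no matching can be larger.

3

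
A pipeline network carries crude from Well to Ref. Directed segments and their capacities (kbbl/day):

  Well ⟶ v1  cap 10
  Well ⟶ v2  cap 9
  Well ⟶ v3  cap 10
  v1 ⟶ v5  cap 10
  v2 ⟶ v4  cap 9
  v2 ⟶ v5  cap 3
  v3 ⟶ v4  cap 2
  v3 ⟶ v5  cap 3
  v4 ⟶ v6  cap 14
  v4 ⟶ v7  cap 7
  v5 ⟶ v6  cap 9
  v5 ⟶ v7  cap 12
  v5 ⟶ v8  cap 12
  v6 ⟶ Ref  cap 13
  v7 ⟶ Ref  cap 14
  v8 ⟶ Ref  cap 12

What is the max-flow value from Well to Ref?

Augment Well→v1→v5→v6→Ref: bottleneck 9, flow now 9.
Augment Well→v1→v5→v7→Ref: bottleneck 1, flow now 10.
Augment Well→v2→v4→v6→Ref: bottleneck 4, flow now 14.
Augment Well→v2→v4→v7→Ref: bottleneck 5, flow now 19.
Augment Well→v3→v4→v7→Ref: bottleneck 2, flow now 21.
Augment Well→v3→v5→v7→Ref: bottleneck 3, flow now 24.
No augmenting path remains; maximum flow = 24.
In the residual graph, reachable from Well: {Well, v3}.
Min-cut edges: Well→v1 (10), Well→v2 (9), v3→v4 (2), v3→v5 (3); capacity 10 + 9 + 2 + 3 = 24.
This cut is saturated, so no flow can exceed 24.

24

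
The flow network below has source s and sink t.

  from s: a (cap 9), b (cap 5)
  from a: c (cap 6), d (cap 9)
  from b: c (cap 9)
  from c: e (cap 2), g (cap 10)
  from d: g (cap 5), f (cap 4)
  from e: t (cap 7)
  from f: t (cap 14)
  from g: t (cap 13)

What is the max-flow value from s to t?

Augment s→a→c→e→t: bottleneck 2, flow now 2.
Augment s→a→c→g→t: bottleneck 4, flow now 6.
Augment s→a→d→f→t: bottleneck 3, flow now 9.
Augment s→b→c→g→t: bottleneck 5, flow now 14.
No augmenting path remains; maximum flow = 14.
In the residual graph, reachable from s: {s}.
Min-cut edges: s→a (9), s→b (5); capacity 9 + 5 = 14.
This cut is saturated, so no flow can exceed 14.

14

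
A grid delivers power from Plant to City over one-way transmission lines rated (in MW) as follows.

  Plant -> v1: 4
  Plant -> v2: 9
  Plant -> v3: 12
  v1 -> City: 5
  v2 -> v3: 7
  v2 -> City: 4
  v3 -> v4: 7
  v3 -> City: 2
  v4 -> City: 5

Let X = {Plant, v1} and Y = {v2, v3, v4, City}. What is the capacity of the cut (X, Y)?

26

Edges leaving {Plant, v1}: Plant→v2 (9), Plant→v3 (12), v1→City (5).
Cut capacity = 9 + 12 + 5 = 26.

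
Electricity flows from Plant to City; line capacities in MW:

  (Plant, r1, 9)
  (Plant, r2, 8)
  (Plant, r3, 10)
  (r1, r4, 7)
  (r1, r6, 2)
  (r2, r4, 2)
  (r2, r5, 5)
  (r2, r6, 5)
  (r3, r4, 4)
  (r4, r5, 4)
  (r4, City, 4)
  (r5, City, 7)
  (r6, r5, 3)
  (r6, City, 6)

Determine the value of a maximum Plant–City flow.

Augment Plant→r1→r4→City: bottleneck 4, flow now 4.
Augment Plant→r1→r6→City: bottleneck 2, flow now 6.
Augment Plant→r2→r5→City: bottleneck 5, flow now 11.
Augment Plant→r2→r6→City: bottleneck 3, flow now 14.
Augment Plant→r1→r4→r5→City: bottleneck 2, flow now 16.
Augment Plant→r1→r4→r5→r2→r6→City: bottleneck 1, flow now 17. (uses reverse residual edge)
No augmenting path remains; maximum flow = 17.
In the residual graph, reachable from Plant: {Plant, r1, r2, r3, r4, r5, r6}.
Min-cut edges: r4→City (4), r5→City (7), r6→City (6); capacity 4 + 7 + 6 = 17.
This cut is saturated, so no flow can exceed 17.

17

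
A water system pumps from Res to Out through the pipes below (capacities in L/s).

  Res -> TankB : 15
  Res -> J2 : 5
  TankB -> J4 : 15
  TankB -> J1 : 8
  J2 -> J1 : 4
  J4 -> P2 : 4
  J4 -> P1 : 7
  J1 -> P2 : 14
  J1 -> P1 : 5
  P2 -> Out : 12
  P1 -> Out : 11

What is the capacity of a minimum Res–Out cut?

19

Augment Res→TankB→J4→P2→Out: bottleneck 4, flow now 4.
Augment Res→TankB→J4→P1→Out: bottleneck 7, flow now 11.
Augment Res→TankB→J1→P2→Out: bottleneck 4, flow now 15.
Augment Res→J2→J1→P2→Out: bottleneck 4, flow now 19.
No augmenting path remains; maximum flow = 19.
By max-flow min-cut, the minimum cut capacity equals the max flow.
In the residual graph, reachable from Res: {Res, J2}.
Min-cut edges: Res→TankB (15), J2→J1 (4); capacity 15 + 4 = 19.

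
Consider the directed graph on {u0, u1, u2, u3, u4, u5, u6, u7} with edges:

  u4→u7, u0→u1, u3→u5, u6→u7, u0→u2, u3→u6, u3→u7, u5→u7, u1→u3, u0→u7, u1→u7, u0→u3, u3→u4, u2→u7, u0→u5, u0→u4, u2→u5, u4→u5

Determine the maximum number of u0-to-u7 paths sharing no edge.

Assign every edge capacity 1; by Menger, the answer equals the max flow.
Path u0→u7 (+1); total 1.
Path u0→u1→u7 (+1); total 2.
Path u0→u2→u7 (+1); total 3.
Path u0→u3→u7 (+1); total 4.
Path u0→u4→u7 (+1); total 5.
Path u0→u5→u7 (+1); total 6.
No residual u0→u7 path; max flow = 6.
Certifying cut of size 6: {u0→u1, u0→u2, u0→u3, u0→u4, u0→u5, u0→u7}.

6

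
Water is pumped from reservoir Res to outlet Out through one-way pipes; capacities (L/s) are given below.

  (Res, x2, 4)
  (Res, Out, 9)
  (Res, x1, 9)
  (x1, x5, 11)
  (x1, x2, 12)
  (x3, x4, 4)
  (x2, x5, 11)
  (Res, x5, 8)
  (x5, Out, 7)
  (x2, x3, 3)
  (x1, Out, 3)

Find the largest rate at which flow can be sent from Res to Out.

Augment Res→Out: bottleneck 9, flow now 9.
Augment Res→x1→Out: bottleneck 3, flow now 12.
Augment Res→x5→Out: bottleneck 7, flow now 19.
No augmenting path remains; maximum flow = 19.
In the residual graph, reachable from Res: {Res, x1, x2, x3, x4, x5}.
Min-cut edges: Res→Out (9), x1→Out (3), x5→Out (7); capacity 9 + 3 + 7 = 19.
This cut is saturated, so no flow can exceed 19.

19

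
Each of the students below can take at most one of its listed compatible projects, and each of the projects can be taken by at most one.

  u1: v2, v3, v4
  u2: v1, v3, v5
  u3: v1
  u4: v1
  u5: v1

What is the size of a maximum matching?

3

Unit-capacity flow: source→left, listed edges, right→sink; max matching = max flow.
Augmenting path u1→v2 (+1); matched 1.
Augmenting path u2→v1 (+1); matched 2.
Augmenting path u3→v1→u2→v3 (+1); matched 3.
No augmenting path remains; maximum matching = 3.
König certificate: {u1, u2, v1} is a vertex cover of size 3 (every listed pair touches it), so no matching can be larger.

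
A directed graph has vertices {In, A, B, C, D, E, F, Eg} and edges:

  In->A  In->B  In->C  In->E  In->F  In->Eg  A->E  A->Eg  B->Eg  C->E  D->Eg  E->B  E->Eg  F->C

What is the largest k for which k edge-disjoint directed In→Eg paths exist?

4

Assign every edge capacity 1; by Menger, the answer equals the max flow.
Path In→Eg (+1); total 1.
Path In→A→Eg (+1); total 2.
Path In→B→Eg (+1); total 3.
Path In→E→Eg (+1); total 4.
No residual In→Eg path; max flow = 4.
Certifying cut of size 4: {B→Eg, E→Eg, In→A, In→Eg}.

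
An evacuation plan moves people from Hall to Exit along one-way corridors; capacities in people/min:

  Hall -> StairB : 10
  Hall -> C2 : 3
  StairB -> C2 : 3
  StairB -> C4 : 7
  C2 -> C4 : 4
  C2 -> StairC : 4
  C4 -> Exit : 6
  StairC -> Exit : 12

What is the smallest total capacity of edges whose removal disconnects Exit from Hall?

Augment Hall→StairB→C4→Exit: bottleneck 6, flow now 6.
Augment Hall→C2→StairC→Exit: bottleneck 3, flow now 9.
Augment Hall→StairB→C2→StairC→Exit: bottleneck 1, flow now 10.
No augmenting path remains; maximum flow = 10.
By max-flow min-cut, the minimum cut capacity equals the max flow.
In the residual graph, reachable from Hall: {Hall, StairB, C2, C4}.
Min-cut edges: C2→StairC (4), C4→Exit (6); capacity 4 + 6 = 10.

10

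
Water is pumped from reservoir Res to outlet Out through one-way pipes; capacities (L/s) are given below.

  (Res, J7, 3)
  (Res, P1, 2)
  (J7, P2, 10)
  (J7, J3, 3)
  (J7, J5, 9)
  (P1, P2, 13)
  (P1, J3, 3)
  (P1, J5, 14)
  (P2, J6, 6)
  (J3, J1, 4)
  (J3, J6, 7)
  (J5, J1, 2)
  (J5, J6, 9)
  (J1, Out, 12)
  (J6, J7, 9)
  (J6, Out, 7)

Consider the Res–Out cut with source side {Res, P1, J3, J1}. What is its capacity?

49

Edges leaving {Res, P1, J3, J1}: Res→J7 (3), P1→P2 (13), P1→J5 (14), J3→J6 (7), J1→Out (12).
Cut capacity = 3 + 13 + 14 + 7 + 12 = 49.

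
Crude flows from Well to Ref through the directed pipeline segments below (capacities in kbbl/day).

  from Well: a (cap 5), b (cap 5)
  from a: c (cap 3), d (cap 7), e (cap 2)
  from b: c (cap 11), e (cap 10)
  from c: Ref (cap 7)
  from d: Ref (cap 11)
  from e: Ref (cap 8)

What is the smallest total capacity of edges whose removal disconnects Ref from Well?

10

Augment Well→a→c→Ref: bottleneck 3, flow now 3.
Augment Well→a→d→Ref: bottleneck 2, flow now 5.
Augment Well→b→c→Ref: bottleneck 4, flow now 9.
Augment Well→b→e→Ref: bottleneck 1, flow now 10.
No augmenting path remains; maximum flow = 10.
By max-flow min-cut, the minimum cut capacity equals the max flow.
In the residual graph, reachable from Well: {Well}.
Min-cut edges: Well→a (5), Well→b (5); capacity 5 + 5 = 10.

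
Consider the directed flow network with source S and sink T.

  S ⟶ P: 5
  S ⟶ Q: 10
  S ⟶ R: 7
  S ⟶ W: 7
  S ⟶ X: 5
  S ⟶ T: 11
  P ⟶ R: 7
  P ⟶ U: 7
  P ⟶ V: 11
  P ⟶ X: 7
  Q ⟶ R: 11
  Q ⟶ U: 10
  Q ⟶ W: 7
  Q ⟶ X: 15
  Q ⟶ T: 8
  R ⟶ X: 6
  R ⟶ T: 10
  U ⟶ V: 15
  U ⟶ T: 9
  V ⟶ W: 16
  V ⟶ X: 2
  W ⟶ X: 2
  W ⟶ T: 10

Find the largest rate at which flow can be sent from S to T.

Augment S→T: bottleneck 11, flow now 11.
Augment S→Q→T: bottleneck 8, flow now 19.
Augment S→R→T: bottleneck 7, flow now 26.
Augment S→W→T: bottleneck 7, flow now 33.
Augment S→P→R→T: bottleneck 3, flow now 36.
Augment S→P→U→T: bottleneck 2, flow now 38.
Augment S→Q→U→T: bottleneck 2, flow now 40.
No augmenting path remains; maximum flow = 40.
In the residual graph, reachable from S: {S, X}.
Min-cut edges: S→P (5), S→Q (10), S→R (7), S→W (7), S→T (11); capacity 5 + 10 + 7 + 7 + 11 = 40.
This cut is saturated, so no flow can exceed 40.

40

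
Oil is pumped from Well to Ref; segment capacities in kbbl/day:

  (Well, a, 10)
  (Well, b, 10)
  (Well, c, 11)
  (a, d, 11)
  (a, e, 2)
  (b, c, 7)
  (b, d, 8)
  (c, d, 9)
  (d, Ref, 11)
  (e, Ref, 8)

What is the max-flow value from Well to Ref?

13

Augment Well→a→d→Ref: bottleneck 10, flow now 10.
Augment Well→b→d→Ref: bottleneck 1, flow now 11.
Augment Well→b→d→a→e→Ref: bottleneck 2, flow now 13. (uses reverse residual edge)
No augmenting path remains; maximum flow = 13.
In the residual graph, reachable from Well: {Well, a, b, c, d}.
Min-cut edges: a→e (2), d→Ref (11); capacity 2 + 11 = 13.
This cut is saturated, so no flow can exceed 13.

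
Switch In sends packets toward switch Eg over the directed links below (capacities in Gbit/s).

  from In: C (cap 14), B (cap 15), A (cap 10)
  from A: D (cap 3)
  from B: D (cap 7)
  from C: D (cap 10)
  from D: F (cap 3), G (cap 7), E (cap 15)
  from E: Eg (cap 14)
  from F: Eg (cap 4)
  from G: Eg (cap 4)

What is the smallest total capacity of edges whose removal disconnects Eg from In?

Augment In→A→D→E→Eg: bottleneck 3, flow now 3.
Augment In→B→D→E→Eg: bottleneck 7, flow now 10.
Augment In→C→D→E→Eg: bottleneck 4, flow now 14.
Augment In→C→D→F→Eg: bottleneck 3, flow now 17.
Augment In→C→D→G→Eg: bottleneck 3, flow now 20.
No augmenting path remains; maximum flow = 20.
By max-flow min-cut, the minimum cut capacity equals the max flow.
In the residual graph, reachable from In: {In, A, B, C}.
Min-cut edges: A→D (3), B→D (7), C→D (10); capacity 3 + 7 + 10 = 20.

20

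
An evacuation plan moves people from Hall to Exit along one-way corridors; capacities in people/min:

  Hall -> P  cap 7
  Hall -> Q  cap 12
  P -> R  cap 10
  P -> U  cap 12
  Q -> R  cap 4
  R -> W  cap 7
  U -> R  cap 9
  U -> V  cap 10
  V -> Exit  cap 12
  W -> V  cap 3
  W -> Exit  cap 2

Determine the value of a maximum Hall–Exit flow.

Augment Hall→P→R→W→Exit: bottleneck 2, flow now 2.
Augment Hall→P→U→V→Exit: bottleneck 5, flow now 7.
Augment Hall→Q→R→W→V→Exit: bottleneck 3, flow now 10.
Augment Hall→Q→R→P→U→V→Exit: bottleneck 1, flow now 11. (uses reverse residual edge)
No augmenting path remains; maximum flow = 11.
In the residual graph, reachable from Hall: {Hall, Q}.
Min-cut edges: Hall→P (7), Q→R (4); capacity 7 + 4 = 11.
This cut is saturated, so no flow can exceed 11.

11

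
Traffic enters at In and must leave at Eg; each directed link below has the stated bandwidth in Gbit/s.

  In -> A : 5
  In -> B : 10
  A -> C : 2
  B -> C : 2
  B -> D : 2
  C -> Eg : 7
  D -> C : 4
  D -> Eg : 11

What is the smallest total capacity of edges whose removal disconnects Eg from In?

6

Augment In→A→C→Eg: bottleneck 2, flow now 2.
Augment In→B→C→Eg: bottleneck 2, flow now 4.
Augment In→B→D→Eg: bottleneck 2, flow now 6.
No augmenting path remains; maximum flow = 6.
By max-flow min-cut, the minimum cut capacity equals the max flow.
In the residual graph, reachable from In: {In, A, B}.
Min-cut edges: A→C (2), B→C (2), B→D (2); capacity 2 + 2 + 2 = 6.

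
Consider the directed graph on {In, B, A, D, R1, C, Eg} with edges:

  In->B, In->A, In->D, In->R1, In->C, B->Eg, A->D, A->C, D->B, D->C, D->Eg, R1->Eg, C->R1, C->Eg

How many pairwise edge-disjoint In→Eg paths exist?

Assign every edge capacity 1; by Menger, the answer equals the max flow.
Path In→B→Eg (+1); total 1.
Path In→D→Eg (+1); total 2.
Path In→R1→Eg (+1); total 3.
Path In→C→Eg (+1); total 4.
No residual In→Eg path; max flow = 4.
Certifying cut of size 4: {B→Eg, C→Eg, D→Eg, R1→Eg}.

4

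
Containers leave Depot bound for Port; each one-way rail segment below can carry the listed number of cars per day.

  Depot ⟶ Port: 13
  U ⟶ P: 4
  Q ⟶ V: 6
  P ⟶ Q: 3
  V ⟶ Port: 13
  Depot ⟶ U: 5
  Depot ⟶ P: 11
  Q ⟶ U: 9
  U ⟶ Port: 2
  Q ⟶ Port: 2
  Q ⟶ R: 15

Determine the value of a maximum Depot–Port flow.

Augment Depot→Port: bottleneck 13, flow now 13.
Augment Depot→U→Port: bottleneck 2, flow now 15.
Augment Depot→P→Q→Port: bottleneck 2, flow now 17.
Augment Depot→P→Q→V→Port: bottleneck 1, flow now 18.
No augmenting path remains; maximum flow = 18.
In the residual graph, reachable from Depot: {Depot, P, U}.
Min-cut edges: Depot→Port (13), P→Q (3), U→Port (2); capacity 13 + 3 + 2 = 18.
This cut is saturated, so no flow can exceed 18.

18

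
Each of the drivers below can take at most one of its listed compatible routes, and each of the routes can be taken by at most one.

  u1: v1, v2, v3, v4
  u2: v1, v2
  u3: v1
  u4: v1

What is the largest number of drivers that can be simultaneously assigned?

Unit-capacity flow: source→left, listed edges, right→sink; max matching = max flow.
Augmenting path u1→v1 (+1); matched 1.
Augmenting path u2→v2 (+1); matched 2.
Augmenting path u3→v1→u1→v3 (+1); matched 3.
No augmenting path remains; maximum matching = 3.
König certificate: {u1, u2, v1} is a vertex cover of size 3 (every listed pair touches it), so no matching can be larger.

3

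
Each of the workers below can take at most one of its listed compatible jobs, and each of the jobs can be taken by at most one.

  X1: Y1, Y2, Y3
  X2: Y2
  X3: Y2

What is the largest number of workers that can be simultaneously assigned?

2

Unit-capacity flow: source→left, listed edges, right→sink; max matching = max flow.
Augmenting path X1→Y1 (+1); matched 1.
Augmenting path X2→Y2 (+1); matched 2.
No augmenting path remains; maximum matching = 2.
König certificate: {X1, Y2} is a vertex cover of size 2 (every listed pair touches it), so no matching can be larger.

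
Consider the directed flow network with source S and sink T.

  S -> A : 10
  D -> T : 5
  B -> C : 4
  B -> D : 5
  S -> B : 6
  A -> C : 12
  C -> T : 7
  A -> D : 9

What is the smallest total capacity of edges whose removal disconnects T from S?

12

Augment S→A→C→T: bottleneck 7, flow now 7.
Augment S→A→D→T: bottleneck 3, flow now 10.
Augment S→B→D→T: bottleneck 2, flow now 12.
No augmenting path remains; maximum flow = 12.
By max-flow min-cut, the minimum cut capacity equals the max flow.
In the residual graph, reachable from S: {S, A, B, C, D}.
Min-cut edges: C→T (7), D→T (5); capacity 7 + 5 = 12.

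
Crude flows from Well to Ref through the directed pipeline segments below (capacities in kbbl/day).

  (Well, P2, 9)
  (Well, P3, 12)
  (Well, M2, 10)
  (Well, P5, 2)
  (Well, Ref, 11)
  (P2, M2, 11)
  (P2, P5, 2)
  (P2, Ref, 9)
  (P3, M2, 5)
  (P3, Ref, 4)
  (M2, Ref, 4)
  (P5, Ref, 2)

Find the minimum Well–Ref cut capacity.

30

Augment Well→Ref: bottleneck 11, flow now 11.
Augment Well→P2→Ref: bottleneck 9, flow now 20.
Augment Well→P3→Ref: bottleneck 4, flow now 24.
Augment Well→M2→Ref: bottleneck 4, flow now 28.
Augment Well→P5→Ref: bottleneck 2, flow now 30.
No augmenting path remains; maximum flow = 30.
By max-flow min-cut, the minimum cut capacity equals the max flow.
In the residual graph, reachable from Well: {Well, P3, M2}.
Min-cut edges: Well→P2 (9), Well→P5 (2), Well→Ref (11), P3→Ref (4), M2→Ref (4); capacity 9 + 2 + 11 + 4 + 4 = 30.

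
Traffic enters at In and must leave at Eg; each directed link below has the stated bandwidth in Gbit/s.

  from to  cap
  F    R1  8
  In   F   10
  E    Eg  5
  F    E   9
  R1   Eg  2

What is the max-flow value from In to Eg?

7

Augment In→F→R1→Eg: bottleneck 2, flow now 2.
Augment In→F→E→Eg: bottleneck 5, flow now 7.
No augmenting path remains; maximum flow = 7.
In the residual graph, reachable from In: {In, F, R1, E}.
Min-cut edges: R1→Eg (2), E→Eg (5); capacity 2 + 5 = 7.
This cut is saturated, so no flow can exceed 7.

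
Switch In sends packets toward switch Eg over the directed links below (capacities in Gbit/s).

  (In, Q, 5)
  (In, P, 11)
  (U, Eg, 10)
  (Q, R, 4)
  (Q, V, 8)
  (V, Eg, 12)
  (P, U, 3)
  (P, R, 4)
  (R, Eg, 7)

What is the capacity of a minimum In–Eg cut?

12

Augment In→P→R→Eg: bottleneck 4, flow now 4.
Augment In→P→U→Eg: bottleneck 3, flow now 7.
Augment In→Q→R→Eg: bottleneck 3, flow now 10.
Augment In→Q→V→Eg: bottleneck 2, flow now 12.
No augmenting path remains; maximum flow = 12.
By max-flow min-cut, the minimum cut capacity equals the max flow.
In the residual graph, reachable from In: {In, P}.
Min-cut edges: In→Q (5), P→R (4), P→U (3); capacity 5 + 4 + 3 = 12.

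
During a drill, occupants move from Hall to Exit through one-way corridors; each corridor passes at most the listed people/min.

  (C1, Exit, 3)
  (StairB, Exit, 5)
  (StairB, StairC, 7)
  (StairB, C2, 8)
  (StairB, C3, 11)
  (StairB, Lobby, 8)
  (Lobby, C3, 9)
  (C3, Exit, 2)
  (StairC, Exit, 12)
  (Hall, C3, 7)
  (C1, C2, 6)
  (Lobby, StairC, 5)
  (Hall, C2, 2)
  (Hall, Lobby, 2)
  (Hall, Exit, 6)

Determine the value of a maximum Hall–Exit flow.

Augment Hall→Exit: bottleneck 6, flow now 6.
Augment Hall→C3→Exit: bottleneck 2, flow now 8.
Augment Hall→Lobby→StairC→Exit: bottleneck 2, flow now 10.
No augmenting path remains; maximum flow = 10.
In the residual graph, reachable from Hall: {Hall, C3, C2}.
Min-cut edges: Hall→Lobby (2), Hall→Exit (6), C3→Exit (2); capacity 2 + 6 + 2 = 10.
This cut is saturated, so no flow can exceed 10.

10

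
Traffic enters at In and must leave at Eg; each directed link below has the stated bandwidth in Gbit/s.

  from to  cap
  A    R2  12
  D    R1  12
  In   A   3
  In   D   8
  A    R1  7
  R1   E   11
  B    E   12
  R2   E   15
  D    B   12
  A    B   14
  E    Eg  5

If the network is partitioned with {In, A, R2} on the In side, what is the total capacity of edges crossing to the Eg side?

Edges leaving {In, A, R2}: In→D (8), A→R1 (7), A→B (14), R2→E (15).
Cut capacity = 8 + 7 + 14 + 15 = 44.

44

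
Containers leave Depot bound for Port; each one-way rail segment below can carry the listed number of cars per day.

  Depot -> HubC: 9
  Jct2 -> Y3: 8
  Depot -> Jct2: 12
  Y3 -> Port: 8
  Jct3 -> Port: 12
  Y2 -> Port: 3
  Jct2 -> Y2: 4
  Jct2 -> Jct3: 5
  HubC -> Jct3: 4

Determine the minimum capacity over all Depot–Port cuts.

16

Augment Depot→Jct2→Y3→Port: bottleneck 8, flow now 8.
Augment Depot→Jct2→Y2→Port: bottleneck 3, flow now 11.
Augment Depot→Jct2→Jct3→Port: bottleneck 1, flow now 12.
Augment Depot→HubC→Jct3→Port: bottleneck 4, flow now 16.
No augmenting path remains; maximum flow = 16.
By max-flow min-cut, the minimum cut capacity equals the max flow.
In the residual graph, reachable from Depot: {Depot, HubC}.
Min-cut edges: Depot→Jct2 (12), HubC→Jct3 (4); capacity 12 + 4 = 16.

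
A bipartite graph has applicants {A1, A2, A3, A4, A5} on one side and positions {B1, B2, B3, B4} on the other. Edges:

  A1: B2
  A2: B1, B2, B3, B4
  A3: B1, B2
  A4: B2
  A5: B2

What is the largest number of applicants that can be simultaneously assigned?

3

Unit-capacity flow: source→left, listed edges, right→sink; max matching = max flow.
Augmenting path A1→B2 (+1); matched 1.
Augmenting path A2→B1 (+1); matched 2.
Augmenting path A3→B1→A2→B3 (+1); matched 3.
No augmenting path remains; maximum matching = 3.
König certificate: {A2, A3, B2} is a vertex cover of size 3 (every listed pair touches it), so no matching can be larger.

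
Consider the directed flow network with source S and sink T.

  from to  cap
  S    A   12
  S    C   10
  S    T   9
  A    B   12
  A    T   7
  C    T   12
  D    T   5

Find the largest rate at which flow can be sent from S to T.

Augment S→T: bottleneck 9, flow now 9.
Augment S→A→T: bottleneck 7, flow now 16.
Augment S→C→T: bottleneck 10, flow now 26.
No augmenting path remains; maximum flow = 26.
In the residual graph, reachable from S: {S, A, B}.
Min-cut edges: S→C (10), S→T (9), A→T (7); capacity 10 + 9 + 7 = 26.
This cut is saturated, so no flow can exceed 26.

26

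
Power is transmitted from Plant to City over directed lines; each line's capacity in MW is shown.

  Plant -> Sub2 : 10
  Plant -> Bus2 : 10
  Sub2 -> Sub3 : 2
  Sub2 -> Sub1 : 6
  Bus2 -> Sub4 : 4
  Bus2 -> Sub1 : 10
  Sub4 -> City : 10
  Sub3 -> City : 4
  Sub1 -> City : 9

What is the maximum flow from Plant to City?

Augment Plant→Sub2→Sub3→City: bottleneck 2, flow now 2.
Augment Plant→Sub2→Sub1→City: bottleneck 6, flow now 8.
Augment Plant→Bus2→Sub4→City: bottleneck 4, flow now 12.
Augment Plant→Bus2→Sub1→City: bottleneck 3, flow now 15.
No augmenting path remains; maximum flow = 15.
In the residual graph, reachable from Plant: {Plant, Sub2, Bus2, Sub1}.
Min-cut edges: Sub2→Sub3 (2), Bus2→Sub4 (4), Sub1→City (9); capacity 2 + 4 + 9 = 15.
This cut is saturated, so no flow can exceed 15.

15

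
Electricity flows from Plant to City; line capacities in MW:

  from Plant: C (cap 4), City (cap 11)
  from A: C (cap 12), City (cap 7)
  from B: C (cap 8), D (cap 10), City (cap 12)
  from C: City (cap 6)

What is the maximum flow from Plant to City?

15

Augment Plant→City: bottleneck 11, flow now 11.
Augment Plant→C→City: bottleneck 4, flow now 15.
No augmenting path remains; maximum flow = 15.
In the residual graph, reachable from Plant: {Plant}.
Min-cut edges: Plant→C (4), Plant→City (11); capacity 4 + 11 = 15.
This cut is saturated, so no flow can exceed 15.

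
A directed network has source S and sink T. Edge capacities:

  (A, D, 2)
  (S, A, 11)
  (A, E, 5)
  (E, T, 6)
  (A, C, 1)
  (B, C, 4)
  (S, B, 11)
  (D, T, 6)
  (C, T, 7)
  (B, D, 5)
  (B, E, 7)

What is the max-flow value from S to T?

17

Augment S→A→C→T: bottleneck 1, flow now 1.
Augment S→A→D→T: bottleneck 2, flow now 3.
Augment S→A→E→T: bottleneck 5, flow now 8.
Augment S→B→C→T: bottleneck 4, flow now 12.
Augment S→B→D→T: bottleneck 4, flow now 16.
Augment S→B→E→T: bottleneck 1, flow now 17.
No augmenting path remains; maximum flow = 17.
In the residual graph, reachable from S: {S, A, B, D, E}.
Min-cut edges: A→C (1), B→C (4), D→T (6), E→T (6); capacity 1 + 4 + 6 + 6 = 17.
This cut is saturated, so no flow can exceed 17.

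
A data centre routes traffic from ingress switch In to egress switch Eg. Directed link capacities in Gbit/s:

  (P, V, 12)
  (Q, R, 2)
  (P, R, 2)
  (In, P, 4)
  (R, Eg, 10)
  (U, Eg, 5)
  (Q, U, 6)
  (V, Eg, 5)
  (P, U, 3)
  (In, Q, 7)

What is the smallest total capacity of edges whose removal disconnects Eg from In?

Augment In→P→R→Eg: bottleneck 2, flow now 2.
Augment In→P→U→Eg: bottleneck 2, flow now 4.
Augment In→Q→R→Eg: bottleneck 2, flow now 6.
Augment In→Q→U→Eg: bottleneck 3, flow now 9.
Augment In→Q→U→P→V→Eg: bottleneck 2, flow now 11. (uses reverse residual edge)
No augmenting path remains; maximum flow = 11.
By max-flow min-cut, the minimum cut capacity equals the max flow.
In the residual graph, reachable from In: {In}.
Min-cut edges: In→P (4), In→Q (7); capacity 4 + 7 = 11.

11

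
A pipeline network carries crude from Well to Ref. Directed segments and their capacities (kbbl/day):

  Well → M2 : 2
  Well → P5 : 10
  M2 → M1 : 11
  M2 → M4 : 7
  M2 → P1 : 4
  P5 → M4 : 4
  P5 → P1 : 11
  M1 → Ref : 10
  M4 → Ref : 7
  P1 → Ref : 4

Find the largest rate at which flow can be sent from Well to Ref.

Augment Well→M2→M1→Ref: bottleneck 2, flow now 2.
Augment Well→P5→M4→Ref: bottleneck 4, flow now 6.
Augment Well→P5→P1→Ref: bottleneck 4, flow now 10.
No augmenting path remains; maximum flow = 10.
In the residual graph, reachable from Well: {Well, P5, P1}.
Min-cut edges: Well→M2 (2), P5→M4 (4), P1→Ref (4); capacity 2 + 4 + 4 = 10.
This cut is saturated, so no flow can exceed 10.

10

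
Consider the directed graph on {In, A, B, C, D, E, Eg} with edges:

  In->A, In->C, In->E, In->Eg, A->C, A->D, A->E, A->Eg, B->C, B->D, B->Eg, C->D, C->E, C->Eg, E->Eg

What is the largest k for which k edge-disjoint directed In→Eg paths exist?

4

Assign every edge capacity 1; by Menger, the answer equals the max flow.
Path In→Eg (+1); total 1.
Path In→A→Eg (+1); total 2.
Path In→C→Eg (+1); total 3.
Path In→E→Eg (+1); total 4.
No residual In→Eg path; max flow = 4.
Certifying cut of size 4: {In→A, In→C, In→E, In→Eg}.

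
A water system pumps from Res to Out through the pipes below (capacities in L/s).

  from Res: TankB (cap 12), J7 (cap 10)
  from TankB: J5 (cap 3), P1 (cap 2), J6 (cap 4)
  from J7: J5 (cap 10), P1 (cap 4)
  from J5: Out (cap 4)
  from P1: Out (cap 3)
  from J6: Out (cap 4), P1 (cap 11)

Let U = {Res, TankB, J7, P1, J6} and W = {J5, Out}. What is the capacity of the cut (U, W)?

Edges leaving {Res, TankB, J7, P1, J6}: TankB→J5 (3), J7→J5 (10), P1→Out (3), J6→Out (4).
Cut capacity = 3 + 10 + 3 + 4 = 20.

20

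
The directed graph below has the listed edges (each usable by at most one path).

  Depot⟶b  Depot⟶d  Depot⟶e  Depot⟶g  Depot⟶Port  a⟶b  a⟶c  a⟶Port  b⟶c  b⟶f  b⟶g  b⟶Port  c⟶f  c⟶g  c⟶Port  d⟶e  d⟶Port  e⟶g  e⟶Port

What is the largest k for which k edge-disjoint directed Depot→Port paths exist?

4

Assign every edge capacity 1; by Menger, the answer equals the max flow.
Path Depot→Port (+1); total 1.
Path Depot→b→Port (+1); total 2.
Path Depot→d→Port (+1); total 3.
Path Depot→e→Port (+1); total 4.
No residual Depot→Port path; max flow = 4.
Certifying cut of size 4: {Depot→Port, Depot→b, Depot→d, Depot→e}.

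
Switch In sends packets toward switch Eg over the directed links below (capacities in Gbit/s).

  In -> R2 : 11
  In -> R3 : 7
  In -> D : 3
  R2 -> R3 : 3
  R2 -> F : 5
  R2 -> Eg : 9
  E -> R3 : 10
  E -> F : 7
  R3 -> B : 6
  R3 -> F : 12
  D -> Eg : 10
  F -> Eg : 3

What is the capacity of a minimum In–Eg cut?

15

Augment In→R2→Eg: bottleneck 9, flow now 9.
Augment In→D→Eg: bottleneck 3, flow now 12.
Augment In→R2→F→Eg: bottleneck 2, flow now 14.
Augment In→R3→F→Eg: bottleneck 1, flow now 15.
No augmenting path remains; maximum flow = 15.
By max-flow min-cut, the minimum cut capacity equals the max flow.
In the residual graph, reachable from In: {In, R2, R3, B, F}.
Min-cut edges: In→D (3), R2→Eg (9), F→Eg (3); capacity 3 + 9 + 3 = 15.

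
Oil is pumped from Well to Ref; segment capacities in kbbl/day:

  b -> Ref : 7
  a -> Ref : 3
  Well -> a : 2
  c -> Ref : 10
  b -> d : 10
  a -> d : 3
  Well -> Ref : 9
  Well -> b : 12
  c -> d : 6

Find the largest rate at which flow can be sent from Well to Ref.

18

Augment Well→Ref: bottleneck 9, flow now 9.
Augment Well→a→Ref: bottleneck 2, flow now 11.
Augment Well→b→Ref: bottleneck 7, flow now 18.
No augmenting path remains; maximum flow = 18.
In the residual graph, reachable from Well: {Well, b, d}.
Min-cut edges: Well→a (2), Well→Ref (9), b→Ref (7); capacity 2 + 9 + 7 = 18.
This cut is saturated, so no flow can exceed 18.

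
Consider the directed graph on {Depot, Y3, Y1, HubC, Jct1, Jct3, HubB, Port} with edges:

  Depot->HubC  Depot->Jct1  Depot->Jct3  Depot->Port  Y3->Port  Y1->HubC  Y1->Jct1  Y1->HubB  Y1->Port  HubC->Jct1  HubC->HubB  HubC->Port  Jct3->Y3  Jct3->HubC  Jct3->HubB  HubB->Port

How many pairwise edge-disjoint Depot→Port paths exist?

3

Assign every edge capacity 1; by Menger, the answer equals the max flow.
Path Depot→Port (+1); total 1.
Path Depot→HubC→Port (+1); total 2.
Path Depot→Jct3→Y3→Port (+1); total 3.
No residual Depot→Port path; max flow = 3.
Certifying cut of size 3: {Depot→HubC, Depot→Jct3, Depot→Port}.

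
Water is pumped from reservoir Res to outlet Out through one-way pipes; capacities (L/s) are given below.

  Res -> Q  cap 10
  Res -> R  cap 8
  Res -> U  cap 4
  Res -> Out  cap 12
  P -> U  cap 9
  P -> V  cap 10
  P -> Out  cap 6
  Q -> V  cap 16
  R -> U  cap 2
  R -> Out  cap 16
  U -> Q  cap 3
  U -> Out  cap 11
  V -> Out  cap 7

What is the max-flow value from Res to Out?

Augment Res→Out: bottleneck 12, flow now 12.
Augment Res→R→Out: bottleneck 8, flow now 20.
Augment Res→U→Out: bottleneck 4, flow now 24.
Augment Res→Q→V→Out: bottleneck 7, flow now 31.
No augmenting path remains; maximum flow = 31.
In the residual graph, reachable from Res: {Res, Q, V}.
Min-cut edges: Res→R (8), Res→U (4), Res→Out (12), V→Out (7); capacity 8 + 4 + 12 + 7 = 31.
This cut is saturated, so no flow can exceed 31.

31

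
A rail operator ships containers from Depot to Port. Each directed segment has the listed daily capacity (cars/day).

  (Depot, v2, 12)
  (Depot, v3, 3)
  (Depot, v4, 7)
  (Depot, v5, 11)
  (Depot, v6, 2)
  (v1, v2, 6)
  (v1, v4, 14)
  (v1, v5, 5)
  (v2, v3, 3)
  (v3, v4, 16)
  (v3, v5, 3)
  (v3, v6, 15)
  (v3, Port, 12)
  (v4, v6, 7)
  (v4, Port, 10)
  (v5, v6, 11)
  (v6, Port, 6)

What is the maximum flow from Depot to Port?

Augment Depot→v3→Port: bottleneck 3, flow now 3.
Augment Depot→v4→Port: bottleneck 7, flow now 10.
Augment Depot→v6→Port: bottleneck 2, flow now 12.
Augment Depot→v2→v3→Port: bottleneck 3, flow now 15.
Augment Depot→v5→v6→Port: bottleneck 4, flow now 19.
No augmenting path remains; maximum flow = 19.
In the residual graph, reachable from Depot: {Depot, v2, v5, v6}.
Min-cut edges: Depot→v3 (3), Depot→v4 (7), v2→v3 (3), v6→Port (6); capacity 3 + 7 + 3 + 6 = 19.
This cut is saturated, so no flow can exceed 19.

19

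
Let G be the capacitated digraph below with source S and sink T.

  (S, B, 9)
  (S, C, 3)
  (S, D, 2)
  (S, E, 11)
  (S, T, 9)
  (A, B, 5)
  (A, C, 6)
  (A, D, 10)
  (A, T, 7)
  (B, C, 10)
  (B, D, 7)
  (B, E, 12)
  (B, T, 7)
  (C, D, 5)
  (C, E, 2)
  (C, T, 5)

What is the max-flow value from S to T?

Augment S→T: bottleneck 9, flow now 9.
Augment S→B→T: bottleneck 7, flow now 16.
Augment S→C→T: bottleneck 3, flow now 19.
Augment S→B→C→T: bottleneck 2, flow now 21.
No augmenting path remains; maximum flow = 21.
In the residual graph, reachable from S: {S, D, E}.
Min-cut edges: S→B (9), S→C (3), S→T (9); capacity 9 + 3 + 9 = 21.
This cut is saturated, so no flow can exceed 21.

21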